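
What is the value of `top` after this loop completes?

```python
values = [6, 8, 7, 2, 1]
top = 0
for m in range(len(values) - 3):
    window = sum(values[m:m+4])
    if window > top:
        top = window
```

Max sum of 4-element window in [6, 8, 7, 2, 1]
`top` takes the values: 0 → 23

Answer: 23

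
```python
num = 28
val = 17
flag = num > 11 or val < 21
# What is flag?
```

Trace:
`num = 28` → num = 28
`val = 17` → val = 17
`flag = num > 11 or val < 21` → flag = True
So flag = True

Answer: True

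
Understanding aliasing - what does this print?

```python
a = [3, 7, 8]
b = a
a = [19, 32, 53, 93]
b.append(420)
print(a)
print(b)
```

Key concept: rebinding vs mutation: a is rebound to a new list, b still points at the original.
Step by step:
`a = [3, 7, 8]` → a = [3, 7, 8]
`b = a` → b = [3, 7, 8] (same object as a)
`a = [19, 32, 53, 93]` → a = [19, 32, 53, 93]
`b.append(420)` → b = [3, 7, 8, 420]
`print(a)` → prints [19, 32, 53, 93]
`print(b)` → prints [3, 7, 8, 420]

Answer:
[19, 32, 53, 93]
[3, 7, 8, 420]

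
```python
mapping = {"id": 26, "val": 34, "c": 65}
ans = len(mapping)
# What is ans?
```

Trace:
`mapping = {"id": 26, "val": 34, "c": 65}` → mapping = {'id': 26, 'val': 34, 'c': 65}
`ans = len(mapping)` → ans = 3
So ans = 3

Answer: 3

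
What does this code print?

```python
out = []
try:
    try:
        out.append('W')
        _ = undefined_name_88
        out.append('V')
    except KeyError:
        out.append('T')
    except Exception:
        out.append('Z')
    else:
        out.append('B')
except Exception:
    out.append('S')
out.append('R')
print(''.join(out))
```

Execution trace: 'W' (inner try body) → 'Z' (inner except Exception) → 'R' (after the try/except). Output: WZR

Answer: WZR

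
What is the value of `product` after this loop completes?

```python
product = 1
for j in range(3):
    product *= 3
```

3^3 = 27
`product` takes the values: 1 → 3 → 9 → 27

Answer: 27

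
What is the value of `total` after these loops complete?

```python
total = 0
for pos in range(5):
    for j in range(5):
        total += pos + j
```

Sum of all pos+j for pos,j in 5x5
`total` takes the values: 0 → 1 → 3 → 6 → 10 → 11 → 13 → 16 → 20 → 25 → 27 → 30 → 34 → 39 → 45 → 48 → 52 → 57 → 63 → 70 → 74 → 79 → 85 → 92 → 100

Answer: 100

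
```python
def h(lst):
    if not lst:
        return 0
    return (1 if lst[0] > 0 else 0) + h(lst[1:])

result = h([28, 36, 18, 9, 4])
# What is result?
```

Count of positive elements in [28, 36, 18, 9, 4] = 5

Answer: 5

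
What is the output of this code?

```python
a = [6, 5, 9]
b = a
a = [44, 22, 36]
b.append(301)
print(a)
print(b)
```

Key concept: rebinding vs mutation: a is rebound to a new list, b still points at the original.
Step by step:
`a = [6, 5, 9]` → a = [6, 5, 9]
`b = a` → b = [6, 5, 9] (same object as a)
`a = [44, 22, 36]` → a = [44, 22, 36]
`b.append(301)` → b = [6, 5, 9, 301]
`print(a)` → prints [44, 22, 36]
`print(b)` → prints [6, 5, 9, 301]

Answer:
[44, 22, 36]
[6, 5, 9, 301]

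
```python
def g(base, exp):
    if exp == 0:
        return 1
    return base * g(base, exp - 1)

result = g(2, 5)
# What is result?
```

g(2, 5) = 2 * 2 * 2 * 2 * 2 = 32

Answer: 32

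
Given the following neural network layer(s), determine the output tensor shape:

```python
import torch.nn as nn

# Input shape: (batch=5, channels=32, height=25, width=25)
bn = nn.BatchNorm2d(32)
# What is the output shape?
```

Input: (5, 32, 25, 25) -> Output: (5, 32, 25, 25)

Answer: (5, 32, 25, 25)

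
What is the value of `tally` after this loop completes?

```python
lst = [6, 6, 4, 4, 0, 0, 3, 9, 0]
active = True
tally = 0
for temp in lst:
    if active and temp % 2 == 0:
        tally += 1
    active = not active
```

Count even values at even positions
`tally` takes the values: 0 → 1 → 2 → 3 → 4

Answer: 4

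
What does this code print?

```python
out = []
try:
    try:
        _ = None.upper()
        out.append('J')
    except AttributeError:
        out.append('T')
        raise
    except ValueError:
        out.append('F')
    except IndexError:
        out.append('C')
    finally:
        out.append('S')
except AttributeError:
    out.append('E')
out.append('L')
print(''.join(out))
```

Execution trace: 'T' (inner except AttributeError) → 'S' (inner finally) → 'E' (outer except AttributeError) → 'L' (after the try/except). Output: TSEL

Answer: TSEL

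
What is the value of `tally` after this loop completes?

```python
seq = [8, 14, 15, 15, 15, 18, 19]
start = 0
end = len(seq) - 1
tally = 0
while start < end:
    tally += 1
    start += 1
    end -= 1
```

Iterations until pointers meet (list length 7)
`tally` takes the values: 0 → 1 → 2 → 3

Answer: 3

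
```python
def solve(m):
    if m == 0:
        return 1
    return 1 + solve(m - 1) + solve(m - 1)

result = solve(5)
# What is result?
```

solve(m) = 1 + 2·solve(m-1), solve(0)=1. Closed form: (1+1)·2^5 - 1 = 63.

Answer: 63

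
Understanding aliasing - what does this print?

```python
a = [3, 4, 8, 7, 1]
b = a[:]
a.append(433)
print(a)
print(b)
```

Key concept: slice [:] creates copy.
Step by step:
`a = [3, 4, 8, 7, 1]` → a = [3, 4, 8, 7, 1]
`b = a[:]` → b = [3, 4, 8, 7, 1]
`a.append(433)` → a = [3, 4, 8, 7, 1, 433]
`print(a)` → prints [3, 4, 8, 7, 1, 433]
`print(b)` → prints [3, 4, 8, 7, 1]

Answer:
[3, 4, 8, 7, 1, 433]
[3, 4, 8, 7, 1]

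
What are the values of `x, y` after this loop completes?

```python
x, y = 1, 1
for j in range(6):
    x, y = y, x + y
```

Fibonacci: after 6 iterations
`x, y` takes the values: (1, 1) → (1, 2) → (2, 3) → (3, 5) → (5, 8) → (8, 13) → (13, 21)

Answer: 13, 21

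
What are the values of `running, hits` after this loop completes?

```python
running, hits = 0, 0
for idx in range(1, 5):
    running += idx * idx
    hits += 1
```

Sum of squares and count
`running, hits` takes the values: (0, 0) → (1, 0) → (1, 1) → (5, 1) → (5, 2) → (14, 2) → (14, 3) → (30, 3) → (30, 4)

Answer: 30, 4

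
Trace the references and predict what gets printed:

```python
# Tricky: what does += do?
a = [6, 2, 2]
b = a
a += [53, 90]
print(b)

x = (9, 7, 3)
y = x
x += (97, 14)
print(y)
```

Key concept: += behavior differs for mutable vs immutable.
Step by step:
`a = [6, 2, 2]` → a = [6, 2, 2]
`b = a` → b = [6, 2, 2] (same object as a)
`a += [53, 90]` → a = [6, 2, 2, 53, 90] (same object as b); b = [6, 2, 2, 53, 90] (same object as a)
`print(b)` → prints [6, 2, 2, 53, 90]
`x = (9, 7, 3)` → x = (9, 7, 3)
`y = x` → y = (9, 7, 3)
`x += (97, 14)` → x = (9, 7, 3, 97, 14)
`print(y)` → prints (9, 7, 3)

Answer:
[6, 2, 2, 53, 90]
(9, 7, 3)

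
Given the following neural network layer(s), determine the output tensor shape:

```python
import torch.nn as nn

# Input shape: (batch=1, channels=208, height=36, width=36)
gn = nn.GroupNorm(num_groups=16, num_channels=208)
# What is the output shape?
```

Input: (1, 208, 36, 36) -> Output: (1, 208, 36, 36)

Answer: (1, 208, 36, 36)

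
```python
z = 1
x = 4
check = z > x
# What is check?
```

Trace:
`z = 1` → z = 1
`x = 4` → x = 4
`check = z > x` → check = False
So check = False

Answer: False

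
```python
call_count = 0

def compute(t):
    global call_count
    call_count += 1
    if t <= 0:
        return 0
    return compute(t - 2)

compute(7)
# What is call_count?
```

Linear recursion stepping by 2: 5 calls from t=7 down to ≤0.

Answer: 5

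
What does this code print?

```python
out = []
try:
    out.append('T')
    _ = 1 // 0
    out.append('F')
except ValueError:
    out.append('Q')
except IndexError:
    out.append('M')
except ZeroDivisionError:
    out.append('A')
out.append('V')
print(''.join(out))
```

Execution trace: 'T' (try body) → 'A' (except ZeroDivisionError) → 'V' (after the try/except). Output: TAV

Answer: TAV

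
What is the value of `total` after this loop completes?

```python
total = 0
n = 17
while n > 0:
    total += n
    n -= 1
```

Sum 17 down to 1
`total` takes the values: 0 → 17 → 33 → 48 → 62 → 75 → 87 → 98 → 108 → 117 → 125 → 132 → 138 → 143 → 147 → 150 → 152 → 153

Answer: 153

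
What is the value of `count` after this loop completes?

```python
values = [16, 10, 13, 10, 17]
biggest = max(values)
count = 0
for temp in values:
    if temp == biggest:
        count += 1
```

Count of max value 17 in [16, 10, 13, 10, 17]
`count` takes the values: 0 → 1

Answer: 1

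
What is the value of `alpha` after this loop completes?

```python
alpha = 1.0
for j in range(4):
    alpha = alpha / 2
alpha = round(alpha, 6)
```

Halving LR 4 times: 1 / 2^4
`alpha` takes the values: 1.0 → 0.5 → 0.25 → 0.125 → 0.0625

Answer: 0.0625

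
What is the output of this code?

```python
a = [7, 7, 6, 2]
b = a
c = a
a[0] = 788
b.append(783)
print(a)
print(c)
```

Key concept: multiple aliases.
Step by step:
`a = [7, 7, 6, 2]` → a = [7, 7, 6, 2]
`b = a` → b = [7, 7, 6, 2] (same object as a)
`c = a` → c = [7, 7, 6, 2] (same object as a, b)
`a[0] = 788` → a = [788, 7, 6, 2] (same object as b, c); b = [788, 7, 6, 2] (same object as a, c); c = [788, 7, 6, 2] (same object as a, b)
`b.append(783)` → a = [788, 7, 6, 2, 783] (same object as b, c); b = [788, 7, 6, 2, 783] (same object as a, c); c = [788, 7, 6, 2, 783] (same object as a, b)
`print(a)` → prints [788, 7, 6, 2, 783]
`print(c)` → prints [788, 7, 6, 2, 783]

Answer:
[788, 7, 6, 2, 783]
[788, 7, 6, 2, 783]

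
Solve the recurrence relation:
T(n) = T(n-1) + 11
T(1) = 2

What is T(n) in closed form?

Unrolling: T(n) = T(1) + 11·(n-1) = 2 + 11(n-1) = 11n - 9.

Answer: T(n) = 11n - 9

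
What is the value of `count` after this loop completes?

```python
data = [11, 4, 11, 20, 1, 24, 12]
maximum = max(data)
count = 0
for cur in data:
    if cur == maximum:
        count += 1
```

Count of max value 24 in [11, 4, 11, 20, 1, 24, 12]
`count` takes the values: 0 → 1

Answer: 1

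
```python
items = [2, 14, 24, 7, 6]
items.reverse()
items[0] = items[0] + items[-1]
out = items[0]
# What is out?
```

Trace:
`items = [2, 14, 24, 7, 6]` → items = [2, 14, 24, 7, 6]
`items.reverse()` → items = [6, 7, 24, 14, 2]
`items[0] = items[0] + items[-1]` → items = [8, 7, 24, 14, 2]
`out = items[0]` → out = 8
So out = 8

Answer: 8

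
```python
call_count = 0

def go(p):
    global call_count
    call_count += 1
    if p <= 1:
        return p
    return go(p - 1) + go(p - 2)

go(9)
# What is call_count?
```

Calls(p) = 1 + Calls(p-1) + Calls(p-2); Calls(0)=Calls(1)=1. For p=9 this gives 109.

Answer: 109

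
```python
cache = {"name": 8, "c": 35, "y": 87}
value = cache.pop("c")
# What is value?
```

Trace:
`cache = {"name": 8, "c": 35, "y": 87}` → cache = {'name': 8, 'c': 35, 'y': 87}
`value = cache.pop("c")` → cache = {'name': 8, 'y': 87}; value = 35
So value = 35

Answer: 35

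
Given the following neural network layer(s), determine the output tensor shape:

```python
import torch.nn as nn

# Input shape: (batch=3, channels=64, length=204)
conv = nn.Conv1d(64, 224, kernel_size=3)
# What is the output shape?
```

Input: (3, 64, 204) -> Output: (3, 224, 202)

Answer: (3, 224, 202)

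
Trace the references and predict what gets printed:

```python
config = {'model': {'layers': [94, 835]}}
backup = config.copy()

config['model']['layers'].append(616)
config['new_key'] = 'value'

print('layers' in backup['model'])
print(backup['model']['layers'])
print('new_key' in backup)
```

Key concept: shallow copy gotcha with nested dict.
Step by step:
`config = {'model': {'layers': [94, 835]}}` → config = {'model': {'layers': [94, 835]}}
`backup = config.copy()` → backup = {'model': {'layers': [94, 835]}}
`config['model']['layers'].append(616)` → config = {'model': {'layers': [94, 835, 616]}}; backup = {'model': {'layers': [94, 835, 616]}}
`config['new_key'] = 'value'` → config = {'model': {'layers': [94, 835, 616]}, 'new_key': 'value'}
`print('layers' in backup['model'])` → prints True
`print(backup['model']['layers'])` → prints [94, 835, 616]
`print('new_key' in backup)` → prints False

Answer:
True
[94, 835, 616]
False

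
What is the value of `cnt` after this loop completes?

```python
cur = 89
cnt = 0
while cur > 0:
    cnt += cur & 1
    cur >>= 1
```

Count set bits in 89 (binary: 0b1011001)
`cnt` takes the values: 0 → 1 → 2 → 3 → 4

Answer: 4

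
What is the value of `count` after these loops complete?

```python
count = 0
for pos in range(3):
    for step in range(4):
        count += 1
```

3 * 4 = 12
`count` takes the values: 0 → 1 → 2 → 3 → 4 → 5 → 6 → 7 → 8 → 9 → 10 → 11 → 12

Answer: 12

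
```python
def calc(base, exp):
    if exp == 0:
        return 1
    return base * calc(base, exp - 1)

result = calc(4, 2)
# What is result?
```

calc(4, 2) = 4 * 4 = 16

Answer: 16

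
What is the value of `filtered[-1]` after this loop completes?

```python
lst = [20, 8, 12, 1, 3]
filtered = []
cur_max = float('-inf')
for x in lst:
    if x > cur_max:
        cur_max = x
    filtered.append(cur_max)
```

Running max ends at 20
`filtered` takes the values: [] → [20] → [20, 20] → [20, 20, 20] → [20, 20, 20, 20] → [20, 20, 20, 20, 20]
So `filtered[-1]` = 20

Answer: 20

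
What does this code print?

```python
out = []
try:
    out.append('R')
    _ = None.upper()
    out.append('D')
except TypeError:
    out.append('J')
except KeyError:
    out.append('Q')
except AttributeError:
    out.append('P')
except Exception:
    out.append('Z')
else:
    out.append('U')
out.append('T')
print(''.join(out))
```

Execution trace: 'R' (try body) → 'P' (except AttributeError) → 'T' (after the try/except). Output: RPT

Answer: RPT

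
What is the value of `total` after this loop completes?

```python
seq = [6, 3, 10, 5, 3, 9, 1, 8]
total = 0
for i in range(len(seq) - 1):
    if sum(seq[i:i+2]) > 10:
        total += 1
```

Count windows with sum > 10
`total` takes the values: 0 → 1 → 2 → 3

Answer: 3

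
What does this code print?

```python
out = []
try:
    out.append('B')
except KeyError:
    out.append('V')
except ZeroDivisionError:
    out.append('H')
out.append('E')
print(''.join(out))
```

Execution trace: 'B' (try body, no exception) → 'E' (after the try/except). Output: BE

Answer: BE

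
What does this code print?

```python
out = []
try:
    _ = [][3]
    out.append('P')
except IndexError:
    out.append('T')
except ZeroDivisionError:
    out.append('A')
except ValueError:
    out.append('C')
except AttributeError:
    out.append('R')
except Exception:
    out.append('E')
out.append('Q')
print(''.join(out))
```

Execution trace: 'T' (except IndexError) → 'Q' (after the try/except). Output: TQ

Answer: TQ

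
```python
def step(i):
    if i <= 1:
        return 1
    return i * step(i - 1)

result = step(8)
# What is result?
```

step(8) = 8 * 7 * 6 * 5 * 4 * 3 * 2 * 1 = 40320

Answer: 40320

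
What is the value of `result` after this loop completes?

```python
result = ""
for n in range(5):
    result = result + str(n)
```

Concatenate digits 0 to 4
`result` takes the values: "" → "0" → "01" → "012" → "0123" → "01234"

Answer: "01234"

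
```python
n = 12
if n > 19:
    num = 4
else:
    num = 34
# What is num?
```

Trace:
`n = 12` → n = 12
`if n > 19: ...` → n > 19 is False, take else branch → num = 34
So num = 34

Answer: 34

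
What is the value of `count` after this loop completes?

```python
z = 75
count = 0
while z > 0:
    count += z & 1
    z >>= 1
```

Count set bits in 75 (binary: 0b1001011)
`count` takes the values: 0 → 1 → 2 → 3 → 4

Answer: 4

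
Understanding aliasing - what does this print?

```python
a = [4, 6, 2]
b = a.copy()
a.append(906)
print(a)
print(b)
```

Key concept: list.copy() creates independent copy.
Step by step:
`a = [4, 6, 2]` → a = [4, 6, 2]
`b = a.copy()` → b = [4, 6, 2]
`a.append(906)` → a = [4, 6, 2, 906]
`print(a)` → prints [4, 6, 2, 906]
`print(b)` → prints [4, 6, 2]

Answer:
[4, 6, 2, 906]
[4, 6, 2]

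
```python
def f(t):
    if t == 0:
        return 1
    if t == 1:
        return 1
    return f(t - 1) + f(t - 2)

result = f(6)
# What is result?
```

Build up from base cases: f(0)=1, f(1)=1, f(2)=2, f(3)=3, f(4)=5, f(5)=8, f(6)=13

Answer: 13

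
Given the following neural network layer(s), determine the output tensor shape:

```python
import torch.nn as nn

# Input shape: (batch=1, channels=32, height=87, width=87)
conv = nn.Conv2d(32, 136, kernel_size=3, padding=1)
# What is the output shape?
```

Input: (1, 32, 87, 87) -> Output: (1, 136, 87, 87)

Answer: (1, 136, 87, 87)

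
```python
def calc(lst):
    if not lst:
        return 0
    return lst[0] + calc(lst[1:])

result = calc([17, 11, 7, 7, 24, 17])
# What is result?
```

17 + 11 + 7 + 7 + 24 + 17 + 0 = 83

Answer: 83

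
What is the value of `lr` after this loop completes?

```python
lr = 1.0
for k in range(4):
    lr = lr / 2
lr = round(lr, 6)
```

Halving LR 4 times: 1 / 2^4
`lr` takes the values: 1.0 → 0.5 → 0.25 → 0.125 → 0.0625

Answer: 0.0625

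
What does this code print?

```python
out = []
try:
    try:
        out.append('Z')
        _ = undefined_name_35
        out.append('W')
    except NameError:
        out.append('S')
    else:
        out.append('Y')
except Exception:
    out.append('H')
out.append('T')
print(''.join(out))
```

Execution trace: 'Z' (inner try body) → 'S' (inner except NameError) → 'T' (after the try/except). Output: ZST

Answer: ZST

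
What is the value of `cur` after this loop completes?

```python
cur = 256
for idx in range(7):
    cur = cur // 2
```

Halve 7 times: 256 // 2^7 = 2
`cur` takes the values: 256 → 128 → 64 → 32 → 16 → 8 → 4 → 2

Answer: 2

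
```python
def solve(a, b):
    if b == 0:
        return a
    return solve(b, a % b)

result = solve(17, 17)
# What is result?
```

solve(17, 17) -> solve(17, 0) -> 17

Answer: 17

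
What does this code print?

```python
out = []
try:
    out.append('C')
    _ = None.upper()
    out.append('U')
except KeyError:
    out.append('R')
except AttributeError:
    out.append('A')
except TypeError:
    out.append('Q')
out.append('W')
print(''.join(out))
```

Execution trace: 'C' (try body) → 'A' (except AttributeError) → 'W' (after the try/except). Output: CAW

Answer: CAW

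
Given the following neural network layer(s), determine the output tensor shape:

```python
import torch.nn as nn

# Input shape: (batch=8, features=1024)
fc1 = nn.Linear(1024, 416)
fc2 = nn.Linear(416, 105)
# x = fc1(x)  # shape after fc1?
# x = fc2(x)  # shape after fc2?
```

Input: (8, 1024) -> after fc1: (8, 416) -> Output: (8, 105)

Answer: (8, 105)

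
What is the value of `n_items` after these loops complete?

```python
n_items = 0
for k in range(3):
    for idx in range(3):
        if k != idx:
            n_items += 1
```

3² - 3 (exclude diagonal)
`n_items` takes the values: 0 → 1 → 2 → 3 → 4 → 5 → 6

Answer: 6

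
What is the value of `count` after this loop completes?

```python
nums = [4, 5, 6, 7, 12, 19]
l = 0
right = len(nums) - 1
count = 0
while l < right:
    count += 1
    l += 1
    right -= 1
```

Iterations until pointers meet (list length 6)
`count` takes the values: 0 → 1 → 2 → 3

Answer: 3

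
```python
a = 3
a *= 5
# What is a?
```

Trace:
`a = 3` → a = 3
`a *= 5` → a = 15
So a = 15

Answer: 15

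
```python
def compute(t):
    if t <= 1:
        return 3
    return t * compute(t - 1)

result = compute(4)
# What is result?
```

compute(4) = 4 * 3 * 2 * 3 = 72

Answer: 72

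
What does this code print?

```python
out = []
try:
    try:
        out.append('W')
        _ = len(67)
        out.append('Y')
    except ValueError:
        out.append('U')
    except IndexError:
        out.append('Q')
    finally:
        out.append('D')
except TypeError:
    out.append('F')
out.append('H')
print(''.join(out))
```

Execution trace: 'W' (try body) → 'D' (finally) → 'F' (outer except TypeError) → 'H' (after the try/except). Output: WDFH

Answer: WDFH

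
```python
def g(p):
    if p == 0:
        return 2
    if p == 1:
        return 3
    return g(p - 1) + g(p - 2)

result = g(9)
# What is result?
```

Build up from base cases: g(0)=2, g(1)=3, g(2)=5, g(3)=8, g(4)=13, g(5)=21, g(6)=34, ..., g(9)=144

Answer: 144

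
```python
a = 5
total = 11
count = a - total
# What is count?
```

Trace:
`a = 5` → a = 5
`total = 11` → total = 11
`count = a - total` → count = -6
So count = -6

Answer: -6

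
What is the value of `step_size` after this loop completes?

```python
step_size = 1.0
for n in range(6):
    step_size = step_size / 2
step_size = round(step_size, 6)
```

Halving LR 6 times: 1 / 2^6
`step_size` takes the values: 1.0 → 0.5 → 0.25 → 0.125 → 0.0625 → 0.03125 → 0.015625

Answer: 0.015625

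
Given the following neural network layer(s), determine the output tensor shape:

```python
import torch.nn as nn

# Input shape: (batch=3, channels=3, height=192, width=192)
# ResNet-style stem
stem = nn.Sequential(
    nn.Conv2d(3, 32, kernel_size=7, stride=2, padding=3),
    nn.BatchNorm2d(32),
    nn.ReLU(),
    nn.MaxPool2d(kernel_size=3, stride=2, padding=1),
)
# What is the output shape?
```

Input: (3, 3, 192, 192) -> after Conv2d 7x7 stride=2: (3, 32, 96, 96) -> Output: (3, 32, 48, 48)

Answer: (3, 32, 48, 48)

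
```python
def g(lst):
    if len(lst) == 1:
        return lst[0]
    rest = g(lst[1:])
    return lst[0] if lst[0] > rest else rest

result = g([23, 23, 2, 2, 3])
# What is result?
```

Recursive max over [23, 23, 2, 2, 3] = 23

Answer: 23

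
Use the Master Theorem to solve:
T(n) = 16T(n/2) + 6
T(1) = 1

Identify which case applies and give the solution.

a=16, b=2, f(n)=6. log_2(16) = 4. Since c=0 < 4, Case 1 applies: T(n) = Θ(n^log_b(a)) = O(n^4).

Answer: O(n^4) - Case 1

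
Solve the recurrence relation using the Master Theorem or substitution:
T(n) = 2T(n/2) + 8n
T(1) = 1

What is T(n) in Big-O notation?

By Master Theorem: a=2, b=2, f(n)=8n. Since log_2(2) = 1 and f(n) = Θ(n^1), Case 2 applies. T(n) = O(n log n).

Answer: O(n log n)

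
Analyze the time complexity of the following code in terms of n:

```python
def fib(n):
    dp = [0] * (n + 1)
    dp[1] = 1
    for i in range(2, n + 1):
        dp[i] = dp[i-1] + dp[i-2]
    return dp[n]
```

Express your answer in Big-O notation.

This is Dynamic programming Fibonacci. Time complexity: O(n).

Answer: O(n)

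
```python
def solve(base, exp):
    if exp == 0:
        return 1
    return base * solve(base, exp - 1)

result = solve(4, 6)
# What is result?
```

solve(4, 6) = 4 * 4 * 4 * 4 * 4 * 4 = 4096

Answer: 4096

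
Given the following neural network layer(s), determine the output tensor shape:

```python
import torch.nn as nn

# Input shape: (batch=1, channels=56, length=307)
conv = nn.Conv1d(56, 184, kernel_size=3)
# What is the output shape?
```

Input: (1, 56, 307) -> Output: (1, 184, 305)

Answer: (1, 184, 305)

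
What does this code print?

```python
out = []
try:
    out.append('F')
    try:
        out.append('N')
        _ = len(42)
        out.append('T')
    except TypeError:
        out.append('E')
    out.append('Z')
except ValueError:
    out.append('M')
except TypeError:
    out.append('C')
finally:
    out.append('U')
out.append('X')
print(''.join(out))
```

Execution trace: 'F' (try body) → 'N' (inner try body) → 'E' (inner except TypeError) → 'Z' (try body, no exception) → 'U' (finally) → 'X' (after the try/except). Output: FNEZUX

Answer: FNEZUX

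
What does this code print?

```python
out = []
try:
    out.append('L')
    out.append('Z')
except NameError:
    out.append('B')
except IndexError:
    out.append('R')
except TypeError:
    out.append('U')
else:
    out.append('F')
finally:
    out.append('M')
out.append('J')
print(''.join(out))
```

Execution trace: 'L' (try body) → 'Z' (try body, no exception) → 'F' (else) → 'M' (finally) → 'J' (after the try/except). Output: LZFMJ

Answer: LZFMJ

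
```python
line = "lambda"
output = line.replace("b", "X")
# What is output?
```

Trace:
`line = "lambda"` → line = 'lambda'
`output = line.replace("b", "X")` → output = 'lamXda'
So output = 'lamXda'

Answer: 'lamXda'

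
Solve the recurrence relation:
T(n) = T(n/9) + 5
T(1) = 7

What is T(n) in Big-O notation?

Each step divides n by 9 and adds 5. After log_9(n) steps we reach T(1)=7. So T(n) = 5·log_9(n) + 7 = O(log n).

Answer: O(log n)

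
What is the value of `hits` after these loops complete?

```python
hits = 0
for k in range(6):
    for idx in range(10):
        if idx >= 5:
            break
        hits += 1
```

Inner breaks at 5, outer runs 6 times
`hits` takes the values: 0 → 1 → 2 → 3 → 4 → 5 → 6 → 7 → 8 → 9 → 10 → 11 → 12 → 13 → 14 → 15 → 16 → 17 → 18 → 19 → 20 → 21 → 22 → 23 → 24 → 25 → 26 → 27 → 28 → 29 → 30

Answer: 30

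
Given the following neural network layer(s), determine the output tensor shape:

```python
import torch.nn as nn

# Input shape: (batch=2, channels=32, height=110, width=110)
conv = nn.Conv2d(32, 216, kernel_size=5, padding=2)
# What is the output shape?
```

Input: (2, 32, 110, 110) -> Output: (2, 216, 110, 110)

Answer: (2, 216, 110, 110)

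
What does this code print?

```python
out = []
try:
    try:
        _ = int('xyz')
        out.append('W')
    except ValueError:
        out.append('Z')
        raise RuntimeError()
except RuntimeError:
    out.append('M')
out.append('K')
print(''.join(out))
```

Execution trace: 'Z' (inner except ValueError) → 'M' (outer except RuntimeError) → 'K' (after the try/except). Output: ZMK

Answer: ZMK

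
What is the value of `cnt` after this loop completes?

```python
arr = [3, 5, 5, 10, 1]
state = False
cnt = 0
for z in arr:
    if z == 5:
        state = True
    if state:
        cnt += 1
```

Count elements after first 5 in [3, 5, 5, 10, 1]
`cnt` takes the values: 0 → 1 → 2 → 3 → 4

Answer: 4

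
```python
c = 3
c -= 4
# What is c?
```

Trace:
`c = 3` → c = 3
`c -= 4` → c = -1
So c = -1

Answer: -1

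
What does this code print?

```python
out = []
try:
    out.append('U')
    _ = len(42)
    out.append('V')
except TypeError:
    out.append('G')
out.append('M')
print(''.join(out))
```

Execution trace: 'U' (try body) → 'G' (except TypeError) → 'M' (after the try/except). Output: UGM

Answer: UGM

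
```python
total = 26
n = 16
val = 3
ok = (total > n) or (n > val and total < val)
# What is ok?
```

Trace:
`total = 26` → total = 26
`n = 16` → n = 16
`val = 3` → val = 3
`ok = (total > n) or (n > val and total < val)` → ok = True
So ok = True

Answer: True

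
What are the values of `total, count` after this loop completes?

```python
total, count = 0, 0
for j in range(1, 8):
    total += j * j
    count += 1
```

Sum of squares and count
`total, count` takes the values: (0, 0) → (1, 0) → (1, 1) → (5, 1) → (5, 2) → (14, 2) → (14, 3) → (30, 3) → (30, 4) → (55, 4) → (55, 5) → (91, 5) → (91, 6) → (140, 6) → (140, 7)

Answer: 140, 7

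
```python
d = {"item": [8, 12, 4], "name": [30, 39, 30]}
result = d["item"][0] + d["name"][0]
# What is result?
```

Trace:
`d = {"item": [8, 12, 4], "name": [30, 39, 30]}` → d = {'item': [8, 12, 4], 'name': [30, 39, 30]}
`result = d["item"][0] + d["name"][0]` → result = 38
So result = 38

Answer: 38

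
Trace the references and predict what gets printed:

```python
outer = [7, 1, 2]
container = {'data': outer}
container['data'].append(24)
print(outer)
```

Key concept: dict holds reference to list.
Step by step:
`outer = [7, 1, 2]` → outer = [7, 1, 2]
`container = {'data': outer}` → container = {'data': [7, 1, 2]}
`container['data'].append(24)` → outer = [7, 1, 2, 24]; container = {'data': [7, 1, 2, 24]}
`print(outer)` → prints [7, 1, 2, 24]

Answer: [7, 1, 2, 24]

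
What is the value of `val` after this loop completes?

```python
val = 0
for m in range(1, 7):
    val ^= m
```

XOR of 1 to 6
`val` takes the values: 0 → 1 → 3 → 0 → 4 → 1 → 7

Answer: 7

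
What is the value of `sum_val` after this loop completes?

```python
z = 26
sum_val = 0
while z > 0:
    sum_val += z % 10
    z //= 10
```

Sum digits of 26
`sum_val` takes the values: 0 → 6 → 8

Answer: 8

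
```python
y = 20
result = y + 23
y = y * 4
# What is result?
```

Trace:
`y = 20` → y = 20
`result = y + 23` → result = 43
`y = y * 4` → y = 80
So result = 43

Answer: 43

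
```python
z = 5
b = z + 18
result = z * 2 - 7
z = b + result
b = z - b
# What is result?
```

Trace:
`z = 5` → z = 5
`b = z + 18` → b = 23
`result = z * 2 - 7` → result = 3
`z = b + result` → z = 26
`b = z - b` → b = 3
So result = 3

Answer: 3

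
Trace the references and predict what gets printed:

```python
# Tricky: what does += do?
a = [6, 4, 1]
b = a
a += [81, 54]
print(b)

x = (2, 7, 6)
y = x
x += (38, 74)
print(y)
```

Key concept: += behavior differs for mutable vs immutable.
Step by step:
`a = [6, 4, 1]` → a = [6, 4, 1]
`b = a` → b = [6, 4, 1] (same object as a)
`a += [81, 54]` → a = [6, 4, 1, 81, 54] (same object as b); b = [6, 4, 1, 81, 54] (same object as a)
`print(b)` → prints [6, 4, 1, 81, 54]
`x = (2, 7, 6)` → x = (2, 7, 6)
`y = x` → y = (2, 7, 6)
`x += (38, 74)` → x = (2, 7, 6, 38, 74)
`print(y)` → prints (2, 7, 6)

Answer:
[6, 4, 1, 81, 54]
(2, 7, 6)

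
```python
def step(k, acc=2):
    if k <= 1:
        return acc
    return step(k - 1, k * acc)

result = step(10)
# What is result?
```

Accumulator trace (n, acc): (10, 2) -> (9, 20) -> (8, 180) -> (7, 1440) -> (6, 10080) -> (5, 60480) -> (4, 302400) -> (3, 1209600) -> (2, 3628800) -> (1, 7257600) -> return 7257600

Answer: 7257600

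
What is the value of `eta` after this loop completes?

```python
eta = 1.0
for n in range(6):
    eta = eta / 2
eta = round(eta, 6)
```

Halving LR 6 times: 1 / 2^6
`eta` takes the values: 1.0 → 0.5 → 0.25 → 0.125 → 0.0625 → 0.03125 → 0.015625

Answer: 0.015625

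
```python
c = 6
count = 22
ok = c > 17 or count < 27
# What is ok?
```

Trace:
`c = 6` → c = 6
`count = 22` → count = 22
`ok = c > 17 or count < 27` → ok = True
So ok = True

Answer: True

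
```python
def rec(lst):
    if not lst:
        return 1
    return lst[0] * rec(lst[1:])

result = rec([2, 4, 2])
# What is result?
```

Product over [2, 4, 2] = 2 * 4 * 2 = 16

Answer: 16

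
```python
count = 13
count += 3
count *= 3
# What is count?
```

Trace:
`count = 13` → count = 13
`count += 3` → count = 16
`count *= 3` → count = 48
So count = 48

Answer: 48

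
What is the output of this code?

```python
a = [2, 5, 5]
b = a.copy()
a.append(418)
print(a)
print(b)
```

Key concept: list.copy() creates independent copy.
Step by step:
`a = [2, 5, 5]` → a = [2, 5, 5]
`b = a.copy()` → b = [2, 5, 5]
`a.append(418)` → a = [2, 5, 5, 418]
`print(a)` → prints [2, 5, 5, 418]
`print(b)` → prints [2, 5, 5]

Answer:
[2, 5, 5, 418]
[2, 5, 5]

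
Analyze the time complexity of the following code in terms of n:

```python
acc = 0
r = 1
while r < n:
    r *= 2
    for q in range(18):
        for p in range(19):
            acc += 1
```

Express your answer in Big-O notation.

Each loop level contributes: log n × 1 × 1. Multiplying the contributions gives O(log n).

Answer: O(log n)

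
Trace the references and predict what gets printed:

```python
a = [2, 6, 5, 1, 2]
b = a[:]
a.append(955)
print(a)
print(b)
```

Key concept: slice [:] creates copy.
Step by step:
`a = [2, 6, 5, 1, 2]` → a = [2, 6, 5, 1, 2]
`b = a[:]` → b = [2, 6, 5, 1, 2]
`a.append(955)` → a = [2, 6, 5, 1, 2, 955]
`print(a)` → prints [2, 6, 5, 1, 2, 955]
`print(b)` → prints [2, 6, 5, 1, 2]

Answer:
[2, 6, 5, 1, 2, 955]
[2, 6, 5, 1, 2]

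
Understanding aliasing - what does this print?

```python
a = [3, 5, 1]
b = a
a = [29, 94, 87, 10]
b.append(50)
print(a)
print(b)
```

Key concept: rebinding vs mutation: a is rebound to a new list, b still points at the original.
Step by step:
`a = [3, 5, 1]` → a = [3, 5, 1]
`b = a` → b = [3, 5, 1] (same object as a)
`a = [29, 94, 87, 10]` → a = [29, 94, 87, 10]
`b.append(50)` → b = [3, 5, 1, 50]
`print(a)` → prints [29, 94, 87, 10]
`print(b)` → prints [3, 5, 1, 50]

Answer:
[29, 94, 87, 10]
[3, 5, 1, 50]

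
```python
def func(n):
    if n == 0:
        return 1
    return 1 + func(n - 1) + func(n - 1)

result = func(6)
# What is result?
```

func(n) = 1 + 2·func(n-1), func(0)=1. Closed form: (1+1)·2^6 - 1 = 127.

Answer: 127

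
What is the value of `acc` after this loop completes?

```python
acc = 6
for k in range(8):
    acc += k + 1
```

Start at 6, add 1 to 8 = 42
`acc` takes the values: 6 → 7 → 9 → 12 → 16 → 21 → 27 → 34 → 42

Answer: 42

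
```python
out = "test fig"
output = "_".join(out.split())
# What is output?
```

Trace:
`out = "test fig"` → out = 'test fig'
`output = "_".join(out.split())` → output = 'test_fig'
So output = 'test_fig'

Answer: 'test_fig'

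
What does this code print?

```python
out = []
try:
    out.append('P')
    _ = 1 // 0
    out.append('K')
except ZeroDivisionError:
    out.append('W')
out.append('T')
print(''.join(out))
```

Execution trace: 'P' (try body) → 'W' (except ZeroDivisionError) → 'T' (after the try/except). Output: PWT

Answer: PWT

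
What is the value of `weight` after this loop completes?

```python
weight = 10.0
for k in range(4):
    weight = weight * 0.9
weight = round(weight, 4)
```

Exponential decay: 10.0 * 0.9^4
`weight` takes the values: 10.0 → 9.0 → 8.1 → 7.29 → 6.561

Answer: 6.561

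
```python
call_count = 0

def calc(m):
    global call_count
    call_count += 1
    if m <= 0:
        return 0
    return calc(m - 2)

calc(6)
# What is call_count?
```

Linear recursion stepping by 2: 4 calls from m=6 down to ≤0.

Answer: 4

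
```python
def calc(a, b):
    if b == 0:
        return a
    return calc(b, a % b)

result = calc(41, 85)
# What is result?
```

calc(41, 85) -> calc(85, 41) -> calc(41, 3) -> calc(3, 2) -> calc(2, 1) -> calc(1, 0) -> 1

Answer: 1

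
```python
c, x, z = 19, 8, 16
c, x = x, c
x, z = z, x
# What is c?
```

Trace:
`c, x, z = 19, 8, 16` → c = 19; x = 8; z = 16
`c, x = x, c` → c = 8; x = 19
`x, z = z, x` → x = 16; z = 19
So c = 8

Answer: 8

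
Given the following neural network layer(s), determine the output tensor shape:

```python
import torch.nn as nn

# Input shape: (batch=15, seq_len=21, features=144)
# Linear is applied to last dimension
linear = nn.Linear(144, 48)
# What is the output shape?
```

Input: (15, 21, 144) -> Output: (15, 21, 48)

Answer: (15, 21, 48)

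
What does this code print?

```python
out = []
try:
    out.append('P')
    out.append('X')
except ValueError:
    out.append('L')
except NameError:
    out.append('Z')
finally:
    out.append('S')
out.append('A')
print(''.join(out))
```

Execution trace: 'P' (try body) → 'X' (try body, no exception) → 'S' (finally) → 'A' (after the try/except). Output: PXSA

Answer: PXSA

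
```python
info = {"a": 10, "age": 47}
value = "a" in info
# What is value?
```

Trace:
`info = {"a": 10, "age": 47}` → info = {'a': 10, 'age': 47}
`value = "a" in info` → value = True
So value = True

Answer: True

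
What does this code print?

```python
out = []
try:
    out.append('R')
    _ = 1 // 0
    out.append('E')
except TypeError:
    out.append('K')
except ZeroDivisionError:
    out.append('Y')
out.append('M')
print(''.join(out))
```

Execution trace: 'R' (try body) → 'Y' (except ZeroDivisionError) → 'M' (after the try/except). Output: RYM

Answer: RYM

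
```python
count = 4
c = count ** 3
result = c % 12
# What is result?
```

Trace:
`count = 4` → count = 4
`c = count ** 3` → c = 64
`result = c % 12` → result = 4
So result = 4

Answer: 4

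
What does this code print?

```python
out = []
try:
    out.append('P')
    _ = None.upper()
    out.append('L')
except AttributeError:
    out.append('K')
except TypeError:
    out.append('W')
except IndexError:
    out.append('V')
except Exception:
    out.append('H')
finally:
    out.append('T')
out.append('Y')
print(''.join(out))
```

Execution trace: 'P' (try body) → 'K' (except AttributeError) → 'T' (finally) → 'Y' (after the try/except). Output: PKTY

Answer: PKTY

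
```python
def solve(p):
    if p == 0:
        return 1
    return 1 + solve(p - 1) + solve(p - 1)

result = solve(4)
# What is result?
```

solve(p) = 1 + 2·solve(p-1), solve(0)=1. Closed form: (1+1)·2^4 - 1 = 31.

Answer: 31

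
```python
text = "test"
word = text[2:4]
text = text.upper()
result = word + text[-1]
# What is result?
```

Trace:
`text = "test"` → text = 'test'
`word = text[2:4]` → word = 'st'
`text = text.upper()` → text = 'TEST'
`result = word + text[-1]` → result = 'stT'
So result = 'stT'

Answer: 'stT'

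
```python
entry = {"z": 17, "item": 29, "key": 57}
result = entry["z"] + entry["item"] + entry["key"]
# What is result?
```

Trace:
`entry = {"z": 17, "item": 29, "key": 57}` → entry = {'z': 17, 'item': 29, 'key': 57}
`result = entry["z"] + entry["item"] + entry["key"]` → result = 103
So result = 103

Answer: 103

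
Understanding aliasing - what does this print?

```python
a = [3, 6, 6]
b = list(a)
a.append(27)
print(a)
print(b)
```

Key concept: list() constructor creates copy.
Step by step:
`a = [3, 6, 6]` → a = [3, 6, 6]
`b = list(a)` → b = [3, 6, 6]
`a.append(27)` → a = [3, 6, 6, 27]
`print(a)` → prints [3, 6, 6, 27]
`print(b)` → prints [3, 6, 6]

Answer:
[3, 6, 6, 27]
[3, 6, 6]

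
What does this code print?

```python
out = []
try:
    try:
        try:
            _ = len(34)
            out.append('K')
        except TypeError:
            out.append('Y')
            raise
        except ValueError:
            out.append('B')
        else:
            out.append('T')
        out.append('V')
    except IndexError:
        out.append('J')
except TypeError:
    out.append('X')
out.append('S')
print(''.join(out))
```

Execution trace: 'Y' (inner except TypeError) → 'X' (outer except TypeError) → 'S' (after the try/except). Output: YXS

Answer: YXS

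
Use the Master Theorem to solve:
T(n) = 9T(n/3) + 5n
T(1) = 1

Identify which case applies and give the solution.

a=9, b=3, f(n)=5n. log_3(9) = 2. Since c=1 < 2, Case 1 applies: T(n) = Θ(n^log_b(a)) = O(n^2).

Answer: O(n^2) - Case 1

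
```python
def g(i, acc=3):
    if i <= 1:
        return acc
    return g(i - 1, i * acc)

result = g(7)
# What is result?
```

Accumulator trace (n, acc): (7, 3) -> (6, 21) -> (5, 126) -> (4, 630) -> (3, 2520) -> (2, 7560) -> (1, 15120) -> return 15120

Answer: 15120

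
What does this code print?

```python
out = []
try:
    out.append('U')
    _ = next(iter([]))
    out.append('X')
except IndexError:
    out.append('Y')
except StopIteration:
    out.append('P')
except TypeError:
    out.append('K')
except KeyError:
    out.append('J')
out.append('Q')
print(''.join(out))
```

Execution trace: 'U' (try body) → 'P' (except StopIteration) → 'Q' (after the try/except). Output: UPQ

Answer: UPQ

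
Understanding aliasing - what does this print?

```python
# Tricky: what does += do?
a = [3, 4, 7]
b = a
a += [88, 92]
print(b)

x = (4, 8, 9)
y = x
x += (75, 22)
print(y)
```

Key concept: += behavior differs for mutable vs immutable.
Step by step:
`a = [3, 4, 7]` → a = [3, 4, 7]
`b = a` → b = [3, 4, 7] (same object as a)
`a += [88, 92]` → a = [3, 4, 7, 88, 92] (same object as b); b = [3, 4, 7, 88, 92] (same object as a)
`print(b)` → prints [3, 4, 7, 88, 92]
`x = (4, 8, 9)` → x = (4, 8, 9)
`y = x` → y = (4, 8, 9)
`x += (75, 22)` → x = (4, 8, 9, 75, 22)
`print(y)` → prints (4, 8, 9)

Answer:
[3, 4, 7, 88, 92]
(4, 8, 9)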